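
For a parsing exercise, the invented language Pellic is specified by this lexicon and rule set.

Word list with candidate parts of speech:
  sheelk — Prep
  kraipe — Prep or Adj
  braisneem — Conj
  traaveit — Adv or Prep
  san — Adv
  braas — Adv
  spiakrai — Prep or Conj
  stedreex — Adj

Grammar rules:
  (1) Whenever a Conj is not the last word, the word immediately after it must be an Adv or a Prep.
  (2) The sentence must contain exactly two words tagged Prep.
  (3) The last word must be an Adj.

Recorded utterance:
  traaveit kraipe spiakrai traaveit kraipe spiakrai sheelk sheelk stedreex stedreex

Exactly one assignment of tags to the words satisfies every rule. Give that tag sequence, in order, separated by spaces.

Candidates per position — 1:traaveit {Adv,Prep}; 2:kraipe {Prep,Adj}; 3:spiakrai {Prep,Conj}; 4:traaveit {Adv,Prep}; 5:kraipe {Prep,Adj}; 6:spiakrai {Prep,Conj}; 7:sheelk {Prep}; 8:sheelk {Prep}; 9:stedreex {Adj}; 10:stedreex {Adj}.
Position 1: Prep is ruled out by rule 2; that leaves Adv.
Position 2: Prep is ruled out by rule 2; that leaves Adj.
Position 3: Prep is ruled out by rule 2; that leaves Conj.
Position 4: Prep is ruled out by rule 2; that leaves Adv.
Position 5: Prep is ruled out by rule 2; that leaves Adj.
Position 6: Prep is ruled out by rule 2; that leaves Conj.
So the tagging must be: Adv Adj Conj Adv Adj Conj Prep Prep Adj Adj.
Rule-by-rule: rule 1 satisfied; rule 2 satisfied; rule 3 satisfied.

Adv Adj Conj Adv Adj Conj Prep Prep Adj Adj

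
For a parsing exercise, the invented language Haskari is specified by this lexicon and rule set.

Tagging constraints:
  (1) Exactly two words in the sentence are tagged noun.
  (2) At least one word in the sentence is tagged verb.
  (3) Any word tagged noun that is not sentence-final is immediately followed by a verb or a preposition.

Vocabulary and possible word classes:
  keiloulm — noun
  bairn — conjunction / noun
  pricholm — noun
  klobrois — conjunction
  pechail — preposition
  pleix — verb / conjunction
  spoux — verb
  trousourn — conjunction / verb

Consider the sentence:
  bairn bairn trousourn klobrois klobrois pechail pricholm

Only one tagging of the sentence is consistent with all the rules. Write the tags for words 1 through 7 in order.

Candidates per position — 1:bairn {conjunction,noun}; 2:bairn {conjunction,noun}; 3:trousourn {conjunction,verb}; 4:klobrois {conjunction}; 5:klobrois {conjunction}; 6:pechail {preposition}; 7:pricholm {noun}.
Position 1: tagging it noun would leave rule 3 unsatisfiable, so it must be conjunction.
Position 2: tagging it conjunction would leave rule 1 unsatisfiable, so it must be noun.
Position 3: tagging it conjunction would leave rule 2 unsatisfiable, so it must be verb.
That leaves exactly one tagging: conjunction noun verb conjunction conjunction preposition noun.
Verifying each rule — rule 1 satisfied; rule 2 satisfied; rule 3 satisfied.

conjunction noun verb conjunction conjunction preposition noun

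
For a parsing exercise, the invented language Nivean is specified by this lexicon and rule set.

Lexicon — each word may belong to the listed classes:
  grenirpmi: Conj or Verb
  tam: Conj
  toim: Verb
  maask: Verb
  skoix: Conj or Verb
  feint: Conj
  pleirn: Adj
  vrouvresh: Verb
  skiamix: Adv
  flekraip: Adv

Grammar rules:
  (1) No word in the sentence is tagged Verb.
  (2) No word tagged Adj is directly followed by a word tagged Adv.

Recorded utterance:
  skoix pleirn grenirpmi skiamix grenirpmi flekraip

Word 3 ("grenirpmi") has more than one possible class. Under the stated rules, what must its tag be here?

Candidates per position — 1:skoix {Conj,Verb}; 2:pleirn {Adj}; 3:grenirpmi {Conj,Verb}; 4:skiamix {Adv}; 5:grenirpmi {Conj,Verb}; 6:flekraip {Adv}.
Position 1: tagging it Verb would leave rule 1 unsatisfiable, so it must be Conj.
Position 3: tagging it Verb would leave rule 1 unsatisfiable, so it must be Conj.
Position 5: tagging it Verb would leave rule 1 unsatisfiable, so it must be Conj.
So the tagging must be: Conj Adj Conj Adv Conj Adv.
Checking: rule 1 holds; rule 2 holds.

Conj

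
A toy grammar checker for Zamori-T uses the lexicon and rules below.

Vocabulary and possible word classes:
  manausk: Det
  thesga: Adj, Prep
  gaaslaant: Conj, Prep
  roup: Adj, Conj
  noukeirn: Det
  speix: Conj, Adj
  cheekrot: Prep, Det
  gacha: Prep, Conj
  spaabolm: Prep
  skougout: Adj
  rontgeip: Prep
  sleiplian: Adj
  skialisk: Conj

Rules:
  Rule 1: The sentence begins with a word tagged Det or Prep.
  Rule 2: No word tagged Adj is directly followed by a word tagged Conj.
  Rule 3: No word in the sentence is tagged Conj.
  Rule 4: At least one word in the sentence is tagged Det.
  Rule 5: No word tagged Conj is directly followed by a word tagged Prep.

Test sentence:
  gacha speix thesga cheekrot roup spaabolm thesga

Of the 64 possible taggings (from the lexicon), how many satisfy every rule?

Candidates per position — 1:gacha {Prep,Conj}; 2:speix {Conj,Adj}; 3:thesga {Adj,Prep}; 4:cheekrot {Prep,Det}; 5:roup {Adj,Conj}; 6:spaabolm {Prep}; 7:thesga {Adj,Prep}.
There are 64 candidate sequences in total.
The sequences that satisfy every rule: Prep Adj Adj Det Adj Prep Adj; Prep Adj Adj Det Adj Prep Prep; Prep Adj Prep Det Adj Prep Adj; Prep Adj Prep Det Adj Prep Prep.
Count = 4.

4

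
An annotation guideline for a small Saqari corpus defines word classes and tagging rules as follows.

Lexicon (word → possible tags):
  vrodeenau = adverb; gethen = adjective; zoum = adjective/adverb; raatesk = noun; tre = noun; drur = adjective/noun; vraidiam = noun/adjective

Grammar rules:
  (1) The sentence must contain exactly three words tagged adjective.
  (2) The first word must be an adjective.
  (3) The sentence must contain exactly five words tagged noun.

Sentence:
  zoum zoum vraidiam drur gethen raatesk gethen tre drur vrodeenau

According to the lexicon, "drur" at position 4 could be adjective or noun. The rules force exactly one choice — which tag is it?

Candidates per position — 1:zoum {adjective,adverb}; 2:zoum {adjective,adverb}; 3:vraidiam {noun,adjective}; 4:drur {adjective,noun}; 5:gethen {adjective}; 6:raatesk {noun}; 7:gethen {adjective}; 8:tre {noun}; 9:drur {adjective,noun}; 10:vrodeenau {adverb}.
Position 1: tagging it adverb would leave rule 2 unsatisfiable, so it must be adjective.
Position 2: tagging it adjective would leave rule 1 unsatisfiable, so it must be adverb.
Position 3: tagging it adjective would leave rule 1 unsatisfiable, so it must be noun.
Position 4: tagging it adjective would leave rule 1 unsatisfiable, so it must be noun.
Position 9: tagging it adjective would leave rule 1 unsatisfiable, so it must be noun.
That leaves exactly one tagging: adjective adverb noun noun adjective noun adjective noun noun adverb.
Checking: rule 1 satisfied; rule 2 satisfied; rule 3 satisfied.

noun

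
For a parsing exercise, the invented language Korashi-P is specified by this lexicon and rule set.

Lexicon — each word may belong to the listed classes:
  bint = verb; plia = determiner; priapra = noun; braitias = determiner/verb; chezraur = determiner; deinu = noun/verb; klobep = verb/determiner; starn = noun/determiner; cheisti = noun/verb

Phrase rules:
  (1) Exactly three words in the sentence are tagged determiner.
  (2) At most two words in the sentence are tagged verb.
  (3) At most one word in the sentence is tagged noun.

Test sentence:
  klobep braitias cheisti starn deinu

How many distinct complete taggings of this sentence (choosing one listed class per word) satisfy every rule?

3

Candidates per position — 1:klobep {verb,determiner}; 2:braitias {determiner,verb}; 3:cheisti {noun,verb}; 4:starn {noun,determiner}; 5:deinu {noun,verb}.
There are 32 candidate sequences in total.
The sequences that satisfy every rule: determiner determiner noun determiner verb; determiner determiner verb determiner noun; determiner determiner verb determiner verb.
Count = 3.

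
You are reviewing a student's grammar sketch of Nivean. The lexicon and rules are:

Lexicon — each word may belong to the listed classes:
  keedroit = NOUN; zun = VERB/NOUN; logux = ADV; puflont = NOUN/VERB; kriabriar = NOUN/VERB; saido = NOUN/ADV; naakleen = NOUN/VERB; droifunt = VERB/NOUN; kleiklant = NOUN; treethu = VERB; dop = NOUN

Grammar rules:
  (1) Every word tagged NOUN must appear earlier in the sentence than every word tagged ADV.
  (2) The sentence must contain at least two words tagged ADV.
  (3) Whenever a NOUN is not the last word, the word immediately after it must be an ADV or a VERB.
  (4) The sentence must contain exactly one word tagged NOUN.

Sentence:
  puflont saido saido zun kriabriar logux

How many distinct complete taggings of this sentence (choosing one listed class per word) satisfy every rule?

Candidates per position — 1:puflont {NOUN,VERB}; 2:saido {NOUN,ADV}; 3:saido {NOUN,ADV}; 4:zun {VERB,NOUN}; 5:kriabriar {NOUN,VERB}; 6:logux {ADV}.
There are 32 candidate sequences in total.
The sequences that satisfy every rule: NOUN ADV ADV VERB VERB ADV; VERB NOUN ADV VERB VERB ADV.
Count = 2.

2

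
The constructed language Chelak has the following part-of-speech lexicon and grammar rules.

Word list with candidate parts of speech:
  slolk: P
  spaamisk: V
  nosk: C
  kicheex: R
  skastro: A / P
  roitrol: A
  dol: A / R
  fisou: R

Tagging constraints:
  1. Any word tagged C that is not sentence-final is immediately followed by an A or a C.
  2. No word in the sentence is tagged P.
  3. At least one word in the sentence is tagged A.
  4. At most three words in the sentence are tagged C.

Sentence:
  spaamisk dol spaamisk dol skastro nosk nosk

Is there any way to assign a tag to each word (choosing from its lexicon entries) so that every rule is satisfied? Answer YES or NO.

Candidates per position — 1:spaamisk {V}; 2:dol {A,R}; 3:spaamisk {V}; 4:dol {A,R}; 5:skastro {A,P}; 6:nosk {C}; 7:nosk {C}.
One satisfying assignment: V R V R A C C.
Check: rule 1 ok; rule 2 ok; rule 3 ok; rule 4 ok.

YES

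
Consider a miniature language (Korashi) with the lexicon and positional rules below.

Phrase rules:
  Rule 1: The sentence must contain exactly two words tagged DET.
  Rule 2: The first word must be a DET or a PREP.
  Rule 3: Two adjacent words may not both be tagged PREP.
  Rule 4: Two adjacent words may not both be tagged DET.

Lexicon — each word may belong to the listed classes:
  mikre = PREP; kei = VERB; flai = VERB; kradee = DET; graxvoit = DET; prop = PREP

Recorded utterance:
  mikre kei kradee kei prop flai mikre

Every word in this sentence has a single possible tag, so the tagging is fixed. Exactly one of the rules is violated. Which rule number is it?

1

Fixed tagging: PREP VERB DET VERB PREP VERB PREP.
Applying the rules: R1 fails, R2 ok, R3 ok, R4 ok.
Only rule 1 fails.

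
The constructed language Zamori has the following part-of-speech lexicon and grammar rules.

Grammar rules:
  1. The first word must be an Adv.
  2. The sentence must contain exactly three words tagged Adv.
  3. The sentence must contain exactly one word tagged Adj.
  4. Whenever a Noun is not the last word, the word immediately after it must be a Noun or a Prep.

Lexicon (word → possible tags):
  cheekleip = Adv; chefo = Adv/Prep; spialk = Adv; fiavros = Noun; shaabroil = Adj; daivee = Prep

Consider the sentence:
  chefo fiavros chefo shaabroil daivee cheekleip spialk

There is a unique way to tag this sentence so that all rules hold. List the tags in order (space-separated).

Candidates per position — 1:chefo {Adv,Prep}; 2:fiavros {Noun}; 3:chefo {Adv,Prep}; 4:shaabroil {Adj}; 5:daivee {Prep}; 6:cheekleip {Adv}; 7:spialk {Adv}.
If word 1 were Prep, no tagging could satisfy rule 1; so word 1 is Adv.
If word 3 were Adv, no tagging could satisfy rule 2; so word 3 is Prep.
The unique satisfying tagging is: Adv Noun Prep Adj Prep Adv Adv.
Checking: rule 1 holds; rule 2 holds; rule 3 holds; rule 4 holds.

Adv Noun Prep Adj Prep Adv Adv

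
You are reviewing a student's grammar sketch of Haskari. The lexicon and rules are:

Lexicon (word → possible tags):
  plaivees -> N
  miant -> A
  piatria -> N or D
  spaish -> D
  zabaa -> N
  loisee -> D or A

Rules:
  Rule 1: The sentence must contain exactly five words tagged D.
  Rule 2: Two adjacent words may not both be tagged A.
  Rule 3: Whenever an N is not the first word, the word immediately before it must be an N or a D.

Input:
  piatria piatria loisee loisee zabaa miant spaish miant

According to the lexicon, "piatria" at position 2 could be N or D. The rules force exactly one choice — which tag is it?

D

Candidates per position — 1:piatria {N,D}; 2:piatria {N,D}; 3:loisee {D,A}; 4:loisee {D,A}; 5:zabaa {N}; 6:miant {A}; 7:spaish {D}; 8:miant {A}.
Position 1: tagging it N would leave rule 1 unsatisfiable, so it must be D.
Position 2: tagging it N would leave rule 1 unsatisfiable, so it must be D.
Position 3: tagging it A would leave rule 1 unsatisfiable, so it must be D.
Position 4: tagging it A would leave rule 1 unsatisfiable, so it must be D.
The unique satisfying tagging is: D D D D N A D A.
Checking: rule 1 ✓; rule 2 ✓; rule 3 ✓.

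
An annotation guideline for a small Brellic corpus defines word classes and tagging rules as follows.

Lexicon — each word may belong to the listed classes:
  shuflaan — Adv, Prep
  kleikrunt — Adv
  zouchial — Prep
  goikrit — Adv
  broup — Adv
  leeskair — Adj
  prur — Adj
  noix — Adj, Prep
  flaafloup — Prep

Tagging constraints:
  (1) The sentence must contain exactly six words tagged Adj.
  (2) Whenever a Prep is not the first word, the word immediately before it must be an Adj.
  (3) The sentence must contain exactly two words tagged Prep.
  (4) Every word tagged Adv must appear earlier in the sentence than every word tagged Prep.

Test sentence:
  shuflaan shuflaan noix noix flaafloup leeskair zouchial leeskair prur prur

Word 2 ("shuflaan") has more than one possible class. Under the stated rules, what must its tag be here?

Candidates per position — 1:shuflaan {Adv,Prep}; 2:shuflaan {Adv,Prep}; 3:noix {Adj,Prep}; 4:noix {Adj,Prep}; 5:flaafloup {Prep}; 6:leeskair {Adj}; 7:zouchial {Prep}; 8:leeskair {Adj}; 9:prur {Adj}; 10:prur {Adj}.
Position 1: tagging it Prep would leave rule 3 unsatisfiable, so it must be Adv.
Position 2: tagging it Prep would leave rule 2 unsatisfiable, so it must be Adv.
Position 3: tagging it Prep would leave rule 1 unsatisfiable, so it must be Adj.
Position 4: tagging it Prep would leave rule 1 unsatisfiable, so it must be Adj.
The unique satisfying tagging is: Adv Adv Adj Adj Prep Adj Prep Adj Adj Adj.
Check: rule 1 ✓; rule 2 ✓; rule 3 ✓; rule 4 ✓.

Adv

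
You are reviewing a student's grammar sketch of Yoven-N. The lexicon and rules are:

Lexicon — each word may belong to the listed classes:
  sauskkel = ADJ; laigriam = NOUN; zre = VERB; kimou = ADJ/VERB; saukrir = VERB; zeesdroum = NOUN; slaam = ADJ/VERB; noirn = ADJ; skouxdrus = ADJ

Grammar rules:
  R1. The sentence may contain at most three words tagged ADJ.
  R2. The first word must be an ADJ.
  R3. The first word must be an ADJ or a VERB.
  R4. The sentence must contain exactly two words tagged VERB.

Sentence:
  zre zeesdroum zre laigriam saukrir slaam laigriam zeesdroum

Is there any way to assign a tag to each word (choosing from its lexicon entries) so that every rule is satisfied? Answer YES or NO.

Candidates per position — 1:zre {VERB}; 2:zeesdroum {NOUN}; 3:zre {VERB}; 4:laigriam {NOUN}; 5:saukrir {VERB}; 6:slaam {ADJ,VERB}; 7:laigriam {NOUN}; 8:zeesdroum {NOUN}.
Rule 2 cannot be satisfied by any choice of tags from the lexicon.
So there is no consistent tagging.

NO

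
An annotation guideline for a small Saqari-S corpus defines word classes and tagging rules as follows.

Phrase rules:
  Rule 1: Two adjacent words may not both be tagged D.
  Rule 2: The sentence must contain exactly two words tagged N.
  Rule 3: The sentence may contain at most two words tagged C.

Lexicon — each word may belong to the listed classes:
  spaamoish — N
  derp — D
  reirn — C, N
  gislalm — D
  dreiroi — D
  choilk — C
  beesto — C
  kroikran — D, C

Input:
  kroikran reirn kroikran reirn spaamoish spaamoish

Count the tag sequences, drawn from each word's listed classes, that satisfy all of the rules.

Candidates per position — 1:kroikran {D,C}; 2:reirn {C,N}; 3:kroikran {D,C}; 4:reirn {C,N}; 5:spaamoish {N}; 6:spaamoish {N}.
There are 16 candidate sequences in total.
The sequences that satisfy every rule: D C D C N N.
Count = 1.

1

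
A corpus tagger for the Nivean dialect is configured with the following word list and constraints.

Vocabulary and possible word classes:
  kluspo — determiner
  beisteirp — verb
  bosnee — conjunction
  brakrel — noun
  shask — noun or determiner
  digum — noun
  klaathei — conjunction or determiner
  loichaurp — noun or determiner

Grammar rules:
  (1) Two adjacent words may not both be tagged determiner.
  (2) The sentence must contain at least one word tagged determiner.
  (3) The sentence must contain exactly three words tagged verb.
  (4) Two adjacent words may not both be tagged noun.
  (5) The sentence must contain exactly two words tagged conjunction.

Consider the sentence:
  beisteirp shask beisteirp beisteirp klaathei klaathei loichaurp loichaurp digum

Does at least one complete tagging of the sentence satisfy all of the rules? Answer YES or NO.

Candidates per position — 1:beisteirp {verb}; 2:shask {noun,determiner}; 3:beisteirp {verb}; 4:beisteirp {verb}; 5:klaathei {conjunction,determiner}; 6:klaathei {conjunction,determiner}; 7:loichaurp {noun,determiner}; 8:loichaurp {noun,determiner}; 9:digum {noun}.
One satisfying assignment: verb determiner verb verb conjunction conjunction noun determiner noun.
Verifying each rule — rule 1 ok; rule 2 ok; rule 3 ok; rule 4 ok; rule 5 ok.

YES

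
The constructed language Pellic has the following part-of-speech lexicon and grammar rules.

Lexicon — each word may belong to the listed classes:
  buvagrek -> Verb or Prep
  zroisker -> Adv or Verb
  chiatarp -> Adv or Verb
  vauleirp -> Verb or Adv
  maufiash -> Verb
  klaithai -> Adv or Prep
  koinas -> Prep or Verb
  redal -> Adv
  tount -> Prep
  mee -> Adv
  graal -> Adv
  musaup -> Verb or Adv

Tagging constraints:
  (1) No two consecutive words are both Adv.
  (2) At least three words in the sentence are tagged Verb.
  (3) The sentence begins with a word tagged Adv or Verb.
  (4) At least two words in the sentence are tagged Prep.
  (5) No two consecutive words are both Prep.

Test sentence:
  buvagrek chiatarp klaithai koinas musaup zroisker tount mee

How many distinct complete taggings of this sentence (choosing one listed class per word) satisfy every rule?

Candidates per position — 1:buvagrek {Verb,Prep}; 2:chiatarp {Adv,Verb}; 3:klaithai {Adv,Prep}; 4:koinas {Prep,Verb}; 5:musaup {Verb,Adv}; 6:zroisker {Adv,Verb}; 7:tount {Prep}; 8:mee {Adv}.
There are 64 candidate sequences in total.
Checking each against the rules leaves 9 sequences.
Count = 9.

9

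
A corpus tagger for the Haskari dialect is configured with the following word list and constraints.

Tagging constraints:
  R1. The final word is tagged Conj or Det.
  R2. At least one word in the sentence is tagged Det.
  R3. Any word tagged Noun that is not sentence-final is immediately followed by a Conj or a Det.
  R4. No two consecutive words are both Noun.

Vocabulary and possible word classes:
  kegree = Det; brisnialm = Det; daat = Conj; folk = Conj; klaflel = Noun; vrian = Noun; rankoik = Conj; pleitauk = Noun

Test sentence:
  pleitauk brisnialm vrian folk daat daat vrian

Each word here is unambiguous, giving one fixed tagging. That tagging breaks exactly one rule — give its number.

1

Fixed tagging: Noun Det Noun Conj Conj Conj Noun.
Checking each rule: R1 ✗, R2 ✓, R3 ✓, R4 ✓.
Only rule 1 fails.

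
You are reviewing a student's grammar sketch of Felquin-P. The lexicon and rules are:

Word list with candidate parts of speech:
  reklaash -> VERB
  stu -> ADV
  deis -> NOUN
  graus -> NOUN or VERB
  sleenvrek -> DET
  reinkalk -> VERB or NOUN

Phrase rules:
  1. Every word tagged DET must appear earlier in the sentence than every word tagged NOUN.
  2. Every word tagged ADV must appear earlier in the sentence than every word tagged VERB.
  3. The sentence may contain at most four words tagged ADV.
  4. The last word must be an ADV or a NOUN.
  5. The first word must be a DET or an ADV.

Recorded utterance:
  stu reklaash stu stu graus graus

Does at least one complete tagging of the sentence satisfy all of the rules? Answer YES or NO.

NO

Candidates per position — 1:stu {ADV}; 2:reklaash {VERB}; 3:stu {ADV}; 4:stu {ADV}; 5:graus {NOUN,VERB}; 6:graus {NOUN,VERB}.
Rule 2 cannot be satisfied by any choice of tags from the lexicon.
So there is no consistent tagging.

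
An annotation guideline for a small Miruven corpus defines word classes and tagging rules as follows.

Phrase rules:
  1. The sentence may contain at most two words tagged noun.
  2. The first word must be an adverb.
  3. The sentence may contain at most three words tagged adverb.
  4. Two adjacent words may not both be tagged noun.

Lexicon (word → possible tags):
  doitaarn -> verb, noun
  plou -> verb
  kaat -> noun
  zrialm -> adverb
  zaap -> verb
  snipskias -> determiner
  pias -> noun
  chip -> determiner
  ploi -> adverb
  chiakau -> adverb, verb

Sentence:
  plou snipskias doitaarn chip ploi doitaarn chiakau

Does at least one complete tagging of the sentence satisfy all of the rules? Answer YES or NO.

NO

Candidates per position — 1:plou {verb}; 2:snipskias {determiner}; 3:doitaarn {verb,noun}; 4:chip {determiner}; 5:ploi {adverb}; 6:doitaarn {verb,noun}; 7:chiakau {adverb,verb}.
Rule 2 cannot be satisfied by any choice of tags from the lexicon.
So there is no consistent tagging.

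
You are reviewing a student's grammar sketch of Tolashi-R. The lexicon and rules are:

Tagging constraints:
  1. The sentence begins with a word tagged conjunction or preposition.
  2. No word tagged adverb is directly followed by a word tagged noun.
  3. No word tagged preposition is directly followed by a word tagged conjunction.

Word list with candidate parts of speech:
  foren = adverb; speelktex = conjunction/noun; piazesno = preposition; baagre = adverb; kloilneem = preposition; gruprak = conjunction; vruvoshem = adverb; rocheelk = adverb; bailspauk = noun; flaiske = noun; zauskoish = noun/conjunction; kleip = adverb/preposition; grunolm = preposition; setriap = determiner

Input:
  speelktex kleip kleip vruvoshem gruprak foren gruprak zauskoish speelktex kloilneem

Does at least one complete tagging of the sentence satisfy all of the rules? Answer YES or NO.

Candidates per position — 1:speelktex {conjunction,noun}; 2:kleip {adverb,preposition}; 3:kleip {adverb,preposition}; 4:vruvoshem {adverb}; 5:gruprak {conjunction}; 6:foren {adverb}; 7:gruprak {conjunction}; 8:zauskoish {noun,conjunction}; 9:speelktex {conjunction,noun}; 10:kloilneem {preposition}.
One satisfying assignment: conjunction adverb preposition adverb conjunction adverb conjunction noun conjunction preposition.
Verifying each rule — rule 1 holds; rule 2 holds; rule 3 holds.

YES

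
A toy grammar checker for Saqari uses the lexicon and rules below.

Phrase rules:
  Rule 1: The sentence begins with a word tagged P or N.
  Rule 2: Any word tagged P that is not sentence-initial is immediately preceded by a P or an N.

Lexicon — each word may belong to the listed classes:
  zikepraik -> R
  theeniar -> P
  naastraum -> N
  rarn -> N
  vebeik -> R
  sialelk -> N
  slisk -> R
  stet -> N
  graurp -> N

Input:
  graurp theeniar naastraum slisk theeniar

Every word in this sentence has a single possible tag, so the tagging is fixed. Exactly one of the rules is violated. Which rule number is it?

Fixed tagging: N P N R P.
Checking each rule: R1 holds, R2 violated.
Only rule 2 fails.

2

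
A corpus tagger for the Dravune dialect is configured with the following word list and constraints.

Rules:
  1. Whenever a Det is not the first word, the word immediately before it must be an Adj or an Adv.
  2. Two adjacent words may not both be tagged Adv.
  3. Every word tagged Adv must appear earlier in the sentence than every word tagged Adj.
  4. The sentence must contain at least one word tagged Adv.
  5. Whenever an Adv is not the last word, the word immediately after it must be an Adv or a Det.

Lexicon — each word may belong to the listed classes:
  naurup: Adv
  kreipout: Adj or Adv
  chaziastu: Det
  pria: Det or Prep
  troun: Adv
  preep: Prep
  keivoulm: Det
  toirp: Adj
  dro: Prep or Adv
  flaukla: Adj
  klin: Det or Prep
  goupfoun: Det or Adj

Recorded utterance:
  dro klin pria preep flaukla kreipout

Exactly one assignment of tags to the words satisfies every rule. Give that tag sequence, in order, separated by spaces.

Candidates per position — 1:dro {Prep,Adv}; 2:klin {Det,Prep}; 3:pria {Det,Prep}; 4:preep {Prep}; 5:flaukla {Adj}; 6:kreipout {Adj,Adv}.
If word 3 were Det, no tagging could satisfy rule 1; so word 3 is Prep.
If word 6 were Adv, no tagging could satisfy rule 3; so word 6 is Adj.
If word 1 were Prep, no tagging could satisfy rule 4; so word 1 is Adv.
If word 2 were Prep, no tagging could satisfy rule 5; so word 2 is Det.
So the tagging must be: Adv Det Prep Prep Adj Adj.
Checking: rule 1 satisfied; rule 2 satisfied; rule 3 satisfied; rule 4 satisfied; rule 5 satisfied.

Adv Det Prep Prep Adj Adj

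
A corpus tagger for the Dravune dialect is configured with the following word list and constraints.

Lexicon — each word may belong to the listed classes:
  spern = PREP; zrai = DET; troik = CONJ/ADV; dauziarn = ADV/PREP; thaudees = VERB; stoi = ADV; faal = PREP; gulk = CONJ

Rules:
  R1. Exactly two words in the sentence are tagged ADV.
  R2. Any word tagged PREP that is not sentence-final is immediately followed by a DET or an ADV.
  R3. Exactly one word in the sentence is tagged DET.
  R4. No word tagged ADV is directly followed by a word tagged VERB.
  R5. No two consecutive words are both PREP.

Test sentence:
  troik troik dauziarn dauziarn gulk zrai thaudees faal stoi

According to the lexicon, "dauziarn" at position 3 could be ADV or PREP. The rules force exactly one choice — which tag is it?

Candidates per position — 1:troik {CONJ,ADV}; 2:troik {CONJ,ADV}; 3:dauziarn {ADV,PREP}; 4:dauziarn {ADV,PREP}; 5:gulk {CONJ}; 6:zrai {DET}; 7:thaudees {VERB}; 8:faal {PREP}; 9:stoi {ADV}.
At position 4, choosing PREP makes rule 2 impossible to satisfy; hence ADV.
At position 1, choosing ADV makes rule 1 impossible to satisfy; hence CONJ.
At position 2, choosing ADV makes rule 1 impossible to satisfy; hence CONJ.
At position 3, choosing ADV makes rule 1 impossible to satisfy; hence PREP.
The only consistent sequence is: CONJ CONJ PREP ADV CONJ DET VERB PREP ADV.
Check: rule 1 holds; rule 2 holds; rule 3 holds; rule 4 holds; rule 5 holds.

PREP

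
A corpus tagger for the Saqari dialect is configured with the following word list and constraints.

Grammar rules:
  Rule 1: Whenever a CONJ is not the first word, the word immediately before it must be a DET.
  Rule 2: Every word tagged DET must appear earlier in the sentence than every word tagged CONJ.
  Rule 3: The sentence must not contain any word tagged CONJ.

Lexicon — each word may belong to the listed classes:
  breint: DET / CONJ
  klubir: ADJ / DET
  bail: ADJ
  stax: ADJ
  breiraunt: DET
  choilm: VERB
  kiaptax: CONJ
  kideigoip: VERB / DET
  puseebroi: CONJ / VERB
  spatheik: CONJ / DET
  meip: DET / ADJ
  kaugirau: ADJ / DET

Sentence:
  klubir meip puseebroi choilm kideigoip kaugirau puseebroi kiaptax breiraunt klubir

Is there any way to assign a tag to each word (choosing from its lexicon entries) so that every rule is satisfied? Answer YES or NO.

NO

Candidates per position — 1:klubir {ADJ,DET}; 2:meip {DET,ADJ}; 3:puseebroi {CONJ,VERB}; 4:choilm {VERB}; 5:kideigoip {VERB,DET}; 6:kaugirau {ADJ,DET}; 7:puseebroi {CONJ,VERB}; 8:kiaptax {CONJ}; 9:breiraunt {DET}; 10:klubir {ADJ,DET}.
Rule 1 cannot be satisfied by any choice of tags from the lexicon.
So there is no consistent tagging.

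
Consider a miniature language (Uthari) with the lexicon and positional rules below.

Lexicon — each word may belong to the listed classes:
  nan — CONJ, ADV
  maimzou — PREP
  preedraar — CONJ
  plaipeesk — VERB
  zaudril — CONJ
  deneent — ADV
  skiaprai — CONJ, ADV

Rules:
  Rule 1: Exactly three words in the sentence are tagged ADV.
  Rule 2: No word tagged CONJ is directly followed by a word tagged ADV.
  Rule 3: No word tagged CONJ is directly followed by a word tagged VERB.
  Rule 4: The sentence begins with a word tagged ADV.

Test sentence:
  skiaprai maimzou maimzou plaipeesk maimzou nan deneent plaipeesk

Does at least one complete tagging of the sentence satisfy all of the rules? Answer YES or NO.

Candidates per position — 1:skiaprai {CONJ,ADV}; 2:maimzou {PREP}; 3:maimzou {PREP}; 4:plaipeesk {VERB}; 5:maimzou {PREP}; 6:nan {CONJ,ADV}; 7:deneent {ADV}; 8:plaipeesk {VERB}.
One satisfying assignment: ADV PREP PREP VERB PREP ADV ADV VERB.
Rule-by-rule: rule 1 ✓; rule 2 ✓; rule 3 ✓; rule 4 ✓.

YES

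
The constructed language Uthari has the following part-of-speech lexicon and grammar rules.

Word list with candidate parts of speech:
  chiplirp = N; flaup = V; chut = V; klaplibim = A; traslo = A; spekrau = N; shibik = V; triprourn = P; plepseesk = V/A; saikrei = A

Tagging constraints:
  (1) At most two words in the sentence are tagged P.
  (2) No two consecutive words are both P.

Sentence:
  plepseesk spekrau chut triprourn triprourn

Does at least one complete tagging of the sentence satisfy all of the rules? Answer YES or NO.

NO

Candidates per position — 1:plepseesk {V,A}; 2:spekrau {N}; 3:chut {V}; 4:triprourn {P}; 5:triprourn {P}.
Rule 2 cannot be satisfied by any choice of tags from the lexicon.
So there is no consistent tagging.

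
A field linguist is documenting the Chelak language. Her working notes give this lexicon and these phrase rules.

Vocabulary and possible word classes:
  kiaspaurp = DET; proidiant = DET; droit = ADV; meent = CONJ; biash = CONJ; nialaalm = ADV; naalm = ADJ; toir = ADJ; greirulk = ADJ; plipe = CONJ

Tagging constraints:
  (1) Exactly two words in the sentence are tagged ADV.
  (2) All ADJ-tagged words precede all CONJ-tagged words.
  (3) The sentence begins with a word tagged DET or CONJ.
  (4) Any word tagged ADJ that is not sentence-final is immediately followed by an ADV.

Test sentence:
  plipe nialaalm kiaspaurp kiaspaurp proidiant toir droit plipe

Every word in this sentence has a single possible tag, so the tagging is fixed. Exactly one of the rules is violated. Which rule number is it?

Fixed tagging: CONJ ADV DET DET DET ADJ ADV CONJ.
Applying the rules: R1 ✓, R2 ✗, R3 ✓, R4 ✓.
Only rule 2 fails.

2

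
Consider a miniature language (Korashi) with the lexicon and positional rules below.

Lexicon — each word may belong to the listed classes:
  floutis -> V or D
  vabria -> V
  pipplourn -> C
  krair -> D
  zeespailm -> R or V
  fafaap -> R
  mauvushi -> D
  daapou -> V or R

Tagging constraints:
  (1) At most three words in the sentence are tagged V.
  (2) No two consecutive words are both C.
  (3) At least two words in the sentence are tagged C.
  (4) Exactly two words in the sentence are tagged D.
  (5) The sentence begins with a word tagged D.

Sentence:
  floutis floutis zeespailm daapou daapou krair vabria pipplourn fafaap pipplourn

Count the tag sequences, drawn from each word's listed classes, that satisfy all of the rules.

4

Candidates per position — 1:floutis {V,D}; 2:floutis {V,D}; 3:zeespailm {R,V}; 4:daapou {V,R}; 5:daapou {V,R}; 6:krair {D}; 7:vabria {V}; 8:pipplourn {C}; 9:fafaap {R}; 10:pipplourn {C}.
There are 32 candidate sequences in total.
The sequences that satisfy every rule: D V R V R D V C R C; D V R R V D V C R C; D V R R R D V C R C; D V V R R D V C R C.
Count = 4.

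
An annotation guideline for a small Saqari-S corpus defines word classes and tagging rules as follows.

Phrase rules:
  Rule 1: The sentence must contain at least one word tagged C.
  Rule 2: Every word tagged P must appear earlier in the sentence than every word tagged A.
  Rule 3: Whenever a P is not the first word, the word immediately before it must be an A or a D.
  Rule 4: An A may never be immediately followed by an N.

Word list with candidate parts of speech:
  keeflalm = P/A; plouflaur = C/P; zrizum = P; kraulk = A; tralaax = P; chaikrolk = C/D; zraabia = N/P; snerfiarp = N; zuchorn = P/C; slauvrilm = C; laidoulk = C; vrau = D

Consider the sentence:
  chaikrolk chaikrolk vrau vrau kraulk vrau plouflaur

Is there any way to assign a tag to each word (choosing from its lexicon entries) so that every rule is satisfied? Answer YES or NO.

YES

Candidates per position — 1:chaikrolk {C,D}; 2:chaikrolk {C,D}; 3:vrau {D}; 4:vrau {D}; 5:kraulk {A}; 6:vrau {D}; 7:plouflaur {C,P}.
One satisfying assignment: C C D D A D C.
Rule-by-rule: rule 1 holds; rule 2 holds; rule 3 holds; rule 4 holds.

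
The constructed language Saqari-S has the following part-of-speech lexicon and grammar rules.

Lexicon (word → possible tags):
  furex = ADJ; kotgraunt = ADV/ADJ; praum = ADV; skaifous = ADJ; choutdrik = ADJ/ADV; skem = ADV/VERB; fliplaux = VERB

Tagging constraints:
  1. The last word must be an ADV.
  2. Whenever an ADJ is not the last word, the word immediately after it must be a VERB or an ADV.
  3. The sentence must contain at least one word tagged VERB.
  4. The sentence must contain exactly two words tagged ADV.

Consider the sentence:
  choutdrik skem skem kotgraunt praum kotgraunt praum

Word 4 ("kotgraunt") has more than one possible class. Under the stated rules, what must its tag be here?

Candidates per position — 1:choutdrik {ADJ,ADV}; 2:skem {ADV,VERB}; 3:skem {ADV,VERB}; 4:kotgraunt {ADV,ADJ}; 5:praum {ADV}; 6:kotgraunt {ADV,ADJ}; 7:praum {ADV}.
If word 1 were ADV, no tagging could satisfy rule 4; so word 1 is ADJ.
If word 2 were ADV, no tagging could satisfy rule 4; so word 2 is VERB.
If word 3 were ADV, no tagging could satisfy rule 4; so word 3 is VERB.
If word 4 were ADV, no tagging could satisfy rule 4; so word 4 is ADJ.
If word 6 were ADV, no tagging could satisfy rule 4; so word 6 is ADJ.
The unique satisfying tagging is: ADJ VERB VERB ADJ ADV ADJ ADV.
Check: rule 1 ✓; rule 2 ✓; rule 3 ✓; rule 4 ✓.

ADJ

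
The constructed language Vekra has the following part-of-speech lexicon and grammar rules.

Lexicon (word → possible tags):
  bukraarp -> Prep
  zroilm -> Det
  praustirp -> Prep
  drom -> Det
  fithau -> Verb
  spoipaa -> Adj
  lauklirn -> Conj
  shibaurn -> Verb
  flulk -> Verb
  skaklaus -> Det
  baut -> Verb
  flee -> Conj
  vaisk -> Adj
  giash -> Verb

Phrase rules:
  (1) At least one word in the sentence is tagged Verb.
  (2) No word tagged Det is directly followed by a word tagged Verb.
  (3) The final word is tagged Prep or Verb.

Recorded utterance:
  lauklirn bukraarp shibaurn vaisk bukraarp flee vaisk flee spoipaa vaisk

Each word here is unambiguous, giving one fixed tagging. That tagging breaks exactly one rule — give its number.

3

Fixed tagging: Conj Prep Verb Adj Prep Conj Adj Conj Adj Adj.
Applying the rules: R1 ok, R2 ok, R3 fails.
Only rule 3 fails.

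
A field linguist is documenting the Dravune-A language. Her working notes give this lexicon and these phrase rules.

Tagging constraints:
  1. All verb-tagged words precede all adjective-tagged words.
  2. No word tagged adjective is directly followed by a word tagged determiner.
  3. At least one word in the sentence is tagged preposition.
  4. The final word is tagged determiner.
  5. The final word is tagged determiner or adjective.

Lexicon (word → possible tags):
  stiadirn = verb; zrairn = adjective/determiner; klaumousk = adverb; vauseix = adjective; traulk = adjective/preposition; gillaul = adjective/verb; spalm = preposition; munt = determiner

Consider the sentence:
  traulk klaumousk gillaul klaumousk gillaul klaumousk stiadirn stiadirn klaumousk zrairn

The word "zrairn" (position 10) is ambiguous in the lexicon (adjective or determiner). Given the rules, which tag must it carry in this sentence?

determiner

Candidates per position — 1:traulk {adjective,preposition}; 2:klaumousk {adverb}; 3:gillaul {adjective,verb}; 4:klaumousk {adverb}; 5:gillaul {adjective,verb}; 6:klaumousk {adverb}; 7:stiadirn {verb}; 8:stiadirn {verb}; 9:klaumousk {adverb}; 10:zrairn {adjective,determiner}.
Position 1: tagging it adjective would leave rule 1 unsatisfiable, so it must be preposition.
Position 3: tagging it adjective would leave rule 1 unsatisfiable, so it must be verb.
Position 5: tagging it adjective would leave rule 1 unsatisfiable, so it must be verb.
Position 10: tagging it adjective would leave rule 4 unsatisfiable, so it must be determiner.
So the tagging must be: preposition adverb verb adverb verb adverb verb verb adverb determiner.
Checking: rule 1 satisfied; rule 2 satisfied; rule 3 satisfied; rule 4 satisfied; rule 5 satisfied.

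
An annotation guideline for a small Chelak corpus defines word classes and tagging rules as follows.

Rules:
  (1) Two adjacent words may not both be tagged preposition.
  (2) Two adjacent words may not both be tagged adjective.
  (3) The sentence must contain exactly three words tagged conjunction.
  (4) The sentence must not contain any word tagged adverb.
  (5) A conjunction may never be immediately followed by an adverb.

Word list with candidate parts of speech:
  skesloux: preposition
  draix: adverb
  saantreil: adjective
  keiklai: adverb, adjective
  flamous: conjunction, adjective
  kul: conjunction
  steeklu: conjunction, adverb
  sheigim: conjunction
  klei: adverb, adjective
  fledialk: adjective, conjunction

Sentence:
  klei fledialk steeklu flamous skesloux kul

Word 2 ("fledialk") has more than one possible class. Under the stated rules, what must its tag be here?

conjunction

Candidates per position — 1:klei {adverb,adjective}; 2:fledialk {adjective,conjunction}; 3:steeklu {conjunction,adverb}; 4:flamous {conjunction,adjective}; 5:skesloux {preposition}; 6:kul {conjunction}.
If word 1 were adverb, no tagging could satisfy rule 4; so word 1 is adjective.
If word 2 were adjective, no tagging could satisfy rule 2; so word 2 is conjunction.
If word 3 were adverb, no tagging could satisfy rule 4; so word 3 is conjunction.
If word 4 were conjunction, no tagging could satisfy rule 3; so word 4 is adjective.
The unique satisfying tagging is: adjective conjunction conjunction adjective preposition conjunction.
Checking: rule 1 satisfied; rule 2 satisfied; rule 3 satisfied; rule 4 satisfied; rule 5 satisfied.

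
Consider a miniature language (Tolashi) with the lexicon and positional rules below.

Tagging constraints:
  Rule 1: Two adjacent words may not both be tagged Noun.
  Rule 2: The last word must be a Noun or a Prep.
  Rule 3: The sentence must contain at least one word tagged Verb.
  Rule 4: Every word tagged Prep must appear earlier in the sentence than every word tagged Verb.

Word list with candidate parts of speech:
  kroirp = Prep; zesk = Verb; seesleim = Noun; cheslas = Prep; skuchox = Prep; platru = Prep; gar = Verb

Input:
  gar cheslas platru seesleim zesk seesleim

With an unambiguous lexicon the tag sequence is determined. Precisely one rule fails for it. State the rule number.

4

Fixed tagging: Verb Prep Prep Noun Verb Noun.
Rule check: R1 ✓, R2 ✓, R3 ✓, R4 ✗.
Only rule 4 fails.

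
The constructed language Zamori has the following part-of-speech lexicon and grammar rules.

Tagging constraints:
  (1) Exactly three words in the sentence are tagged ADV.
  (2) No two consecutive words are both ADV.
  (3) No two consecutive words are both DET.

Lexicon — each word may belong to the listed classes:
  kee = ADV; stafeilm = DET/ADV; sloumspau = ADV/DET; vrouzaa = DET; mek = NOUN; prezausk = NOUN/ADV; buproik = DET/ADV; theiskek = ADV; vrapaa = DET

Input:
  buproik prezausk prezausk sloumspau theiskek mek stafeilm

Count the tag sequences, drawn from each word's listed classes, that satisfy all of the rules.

Candidates per position — 1:buproik {DET,ADV}; 2:prezausk {NOUN,ADV}; 3:prezausk {NOUN,ADV}; 4:sloumspau {ADV,DET}; 5:theiskek {ADV}; 6:mek {NOUN}; 7:stafeilm {DET,ADV}.
There are 32 candidate sequences in total.
The sequences that satisfy every rule: DET NOUN ADV DET ADV NOUN ADV; DET ADV NOUN DET ADV NOUN ADV; ADV NOUN NOUN DET ADV NOUN ADV; ADV NOUN ADV DET ADV NOUN DET.
Count = 4.

4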